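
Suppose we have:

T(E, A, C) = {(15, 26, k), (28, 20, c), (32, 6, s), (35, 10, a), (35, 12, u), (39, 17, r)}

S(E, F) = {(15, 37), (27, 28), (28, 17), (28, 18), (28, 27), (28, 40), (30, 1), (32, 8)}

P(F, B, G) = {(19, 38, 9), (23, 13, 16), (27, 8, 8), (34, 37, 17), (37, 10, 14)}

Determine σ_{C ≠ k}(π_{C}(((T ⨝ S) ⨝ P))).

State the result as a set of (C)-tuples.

{c}

Joining T and S on E yields {(15, 26, k, 37), (28, 20, c, 17), (28, 20, c, 18), (28, 20, c, 27), (28, 20, c, 40), (32, 6, s, 8)}.
Joining (T ⨝ S) and P on F yields {(15, 26, k, 37, 10, 14), (28, 20, c, 27, 8, 8)}.
Keep only column(s) C: {c, k}
Selection C ≠ k: {c}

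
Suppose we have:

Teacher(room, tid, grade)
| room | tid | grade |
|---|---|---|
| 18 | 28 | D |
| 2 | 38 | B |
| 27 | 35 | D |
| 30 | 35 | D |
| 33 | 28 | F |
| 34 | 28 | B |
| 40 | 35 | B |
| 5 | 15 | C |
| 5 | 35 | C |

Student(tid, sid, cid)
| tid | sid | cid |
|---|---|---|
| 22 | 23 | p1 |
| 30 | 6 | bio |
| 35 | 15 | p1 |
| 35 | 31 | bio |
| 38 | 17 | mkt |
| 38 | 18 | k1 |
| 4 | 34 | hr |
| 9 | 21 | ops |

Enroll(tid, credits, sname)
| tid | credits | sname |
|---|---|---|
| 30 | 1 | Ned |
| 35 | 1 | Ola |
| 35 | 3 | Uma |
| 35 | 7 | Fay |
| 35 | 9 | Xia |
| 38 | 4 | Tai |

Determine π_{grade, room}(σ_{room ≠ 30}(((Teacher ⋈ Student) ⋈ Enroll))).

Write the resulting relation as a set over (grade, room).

Joining Teacher and Student on tid yields {(2, 38, B, 17, mkt), (2, 38, B, 18, k1), (27, 35, D, 15, p1), (27, 35, D, 31, bio), (30, 35, D, 15, p1), (30, 35, D, 31, bio), (40, 35, B, 15, p1), (40, 35, B, 31, bio), (5, 35, C, 15, p1), (5, 35, C, 31, bio)}.
Joining (Teacher ⋈ Student) and Enroll on tid yields {(2, 38, B, 17, mkt, 4, Tai), (2, 38, B, 18, k1, 4, Tai), (27, 35, D, 15, p1, 1, Ola), (27, 35, D, 15, p1, 3, Uma), (27, 35, D, 15, p1, 7, Fay), (27, 35, D, 15, p1, 9, Xia), (27, 35, D, 31, bio, 1, Ola), (27, 35, D, 31, bio, 3, Uma), (27, 35, D, 31, bio, 7, Fay), (27, 35, D, 31, bio, 9, Xia), (30, 35, D, 15, p1, 1, Ola), (30, 35, D, 15, p1, 3, Uma), (30, 35, D, 15, p1, 7, Fay), (30, 35, D, 15, p1, 9, Xia), (30, 35, D, 31, bio, 1, Ola), (30, 35, D, 31, bio, 3, Uma), (30, 35, D, 31, bio, 7, Fay), (30, 35, D, 31, bio, 9, Xia), (40, 35, B, 15, p1, 1, Ola), (40, 35, B, 15, p1, 3, Uma), (40, 35, B, 15, p1, 7, Fay), (40, 35, B, 15, p1, 9, Xia), (40, 35, B, 31, bio, 1, Ola), (40, 35, B, 31, bio, 3, Uma), (40, 35, B, 31, bio, 7, Fay), (40, 35, B, 31, bio, 9, Xia), (5, 35, C, 15, p1, 1, Ola), (5, 35, C, 15, p1, 3, Uma), (5, 35, C, 15, p1, 7, Fay), (5, 35, C, 15, p1, 9, Xia), (5, 35, C, 31, bio, 1, Ola), (5, 35, C, 31, bio, 3, Uma), (5, 35, C, 31, bio, 7, Fay), (5, 35, C, 31, bio, 9, Xia)}.
Filtering on room ≠ 30 leaves {(2, 38, B, 17, mkt, 4, Tai), (2, 38, B, 18, k1, 4, Tai), (27, 35, D, 15, p1, 1, Ola), (27, 35, D, 15, p1, 3, Uma), (27, 35, D, 15, p1, 7, Fay), (27, 35, D, 15, p1, 9, Xia), (27, 35, D, 31, bio, 1, Ola), (27, 35, D, 31, bio, 3, Uma), (27, 35, D, 31, bio, 7, Fay), (27, 35, D, 31, bio, 9, Xia), (40, 35, B, 15, p1, 1, Ola), (40, 35, B, 15, p1, 3, Uma), (40, 35, B, 15, p1, 7, Fay), (40, 35, B, 15, p1, 9, Xia), (40, 35, B, 31, bio, 1, Ola), (40, 35, B, 31, bio, 3, Uma), (40, 35, B, 31, bio, 7, Fay), (40, 35, B, 31, bio, 9, Xia), (5, 35, C, 15, p1, 1, Ola), (5, 35, C, 15, p1, 3, Uma), (5, 35, C, 15, p1, 7, Fay), (5, 35, C, 15, p1, 9, Xia), (5, 35, C, 31, bio, 1, Ola), (5, 35, C, 31, bio, 3, Uma), (5, 35, C, 31, bio, 7, Fay), (5, 35, C, 31, bio, 9, Xia)}.
Keep only column(s) grade, room (22 duplicate(s) eliminated): {(B, 2), (B, 40), (C, 5), (D, 27)}

{(B, 2), (B, 40), (C, 5), (D, 27)}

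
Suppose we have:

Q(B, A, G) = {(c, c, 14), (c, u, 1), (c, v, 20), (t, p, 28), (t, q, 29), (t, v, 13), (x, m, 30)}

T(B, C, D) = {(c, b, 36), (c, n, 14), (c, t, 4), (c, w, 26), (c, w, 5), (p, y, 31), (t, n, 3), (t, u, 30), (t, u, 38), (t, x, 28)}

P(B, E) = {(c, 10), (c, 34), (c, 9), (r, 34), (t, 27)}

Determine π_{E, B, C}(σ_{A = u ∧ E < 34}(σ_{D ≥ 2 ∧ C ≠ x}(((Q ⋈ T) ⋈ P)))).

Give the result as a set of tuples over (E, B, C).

{(10, c, b), (10, c, n), (10, c, t), (10, c, w), (9, c, b), (9, c, n), (9, c, t), (9, c, w)}

Natural join on B: {(c, c, 14, b, 36), (c, c, 14, n, 14), (c, c, 14, t, 4), (c, c, 14, w, 26), (c, c, 14, w, 5), (c, u, 1, b, 36), (c, u, 1, n, 14), (c, u, 1, t, 4), (c, u, 1, w, 26), (c, u, 1, w, 5), (c, v, 20, b, 36), (c, v, 20, n, 14), (c, v, 20, t, 4), (c, v, 20, w, 26), (c, v, 20, w, 5), (t, p, 28, n, 3), (t, p, 28, u, 30), (t, p, 28, u, 38), (t, p, 28, x, 28), (t, q, 29, n, 3), (t, q, 29, u, 30), (t, q, 29, u, 38), (t, q, 29, x, 28), (t, v, 13, n, 3), (t, v, 13, u, 30), (t, v, 13, u, 38), (t, v, 13, x, 28)}
Natural join on B: {(c, c, 14, b, 36, 10), (c, c, 14, b, 36, 34), (c, c, 14, b, 36, 9), (c, c, 14, n, 14, 10), (c, c, 14, n, 14, 34), (c, c, 14, n, 14, 9), (c, c, 14, t, 4, 10), (c, c, 14, t, 4, 34), (c, c, 14, t, 4, 9), (c, c, 14, w, 26, 10), (c, c, 14, w, 26, 34), (c, c, 14, w, 26, 9), (c, c, 14, w, 5, 10), (c, c, 14, w, 5, 34), (c, c, 14, w, 5, 9), (c, u, 1, b, 36, 10), (c, u, 1, b, 36, 34), (c, u, 1, b, 36, 9), (c, u, 1, n, 14, 10), (c, u, 1, n, 14, 34), (c, u, 1, n, 14, 9), (c, u, 1, t, 4, 10), (c, u, 1, t, 4, 34), (c, u, 1, t, 4, 9), (c, u, 1, w, 26, 10), (c, u, 1, w, 26, 34), (c, u, 1, w, 26, 9), (c, u, 1, w, 5, 10), (c, u, 1, w, 5, 34), (c, u, 1, w, 5, 9), (c, v, 20, b, 36, 10), (c, v, 20, b, 36, 34), (c, v, 20, b, 36, 9), (c, v, 20, n, 14, 10), (c, v, 20, n, 14, 34), (c, v, 20, n, 14, 9), (c, v, 20, t, 4, 10), (c, v, 20, t, 4, 34), (c, v, 20, t, 4, 9), (c, v, 20, w, 26, 10), (c, v, 20, w, 26, 34), (c, v, 20, w, 26, 9), (c, v, 20, w, 5, 10), (c, v, 20, w, 5, 34), (c, v, 20, w, 5, 9), (t, p, 28, n, 3, 27), (t, p, 28, u, 30, 27), (t, p, 28, u, 38, 27), (t, p, 28, x, 28, 27), (t, q, 29, n, 3, 27), (t, q, 29, u, 30, 27), (t, q, 29, u, 38, 27), (t, q, 29, x, 28, 27), (t, v, 13, n, 3, 27), (t, v, 13, u, 30, 27), (t, v, 13, u, 38, 27), (t, v, 13, x, 28, 27)}
Selection D ≥ 2 ∧ C ≠ x: {(c, c, 14, b, 36, 10), (c, c, 14, b, 36, 34), (c, c, 14, b, 36, 9), (c, c, 14, n, 14, 10), (c, c, 14, n, 14, 34), (c, c, 14, n, 14, 9), (c, c, 14, t, 4, 10), (c, c, 14, t, 4, 34), (c, c, 14, t, 4, 9), (c, c, 14, w, 26, 10), (c, c, 14, w, 26, 34), (c, c, 14, w, 26, 9), (c, c, 14, w, 5, 10), (c, c, 14, w, 5, 34), (c, c, 14, w, 5, 9), (c, u, 1, b, 36, 10), (c, u, 1, b, 36, 34), (c, u, 1, b, 36, 9), (c, u, 1, n, 14, 10), (c, u, 1, n, 14, 34), (c, u, 1, n, 14, 9), (c, u, 1, t, 4, 10), (c, u, 1, t, 4, 34), (c, u, 1, t, 4, 9), (c, u, 1, w, 26, 10), (c, u, 1, w, 26, 34), (c, u, 1, w, 26, 9), (c, u, 1, w, 5, 10), (c, u, 1, w, 5, 34), (c, u, 1, w, 5, 9), (c, v, 20, b, 36, 10), (c, v, 20, b, 36, 34), (c, v, 20, b, 36, 9), (c, v, 20, n, 14, 10), (c, v, 20, n, 14, 34), (c, v, 20, n, 14, 9), (c, v, 20, t, 4, 10), (c, v, 20, t, 4, 34), (c, v, 20, t, 4, 9), (c, v, 20, w, 26, 10), (c, v, 20, w, 26, 34), (c, v, 20, w, 26, 9), (c, v, 20, w, 5, 10), (c, v, 20, w, 5, 34), (c, v, 20, w, 5, 9), (t, p, 28, n, 3, 27), (t, p, 28, u, 30, 27), (t, p, 28, u, 38, 27), (t, q, 29, n, 3, 27), (t, q, 29, u, 30, 27), (t, q, 29, u, 38, 27), (t, v, 13, n, 3, 27), (t, v, 13, u, 30, 27), (t, v, 13, u, 38, 27)}
Selection A = u ∧ E < 34: {(c, u, 1, b, 36, 10), (c, u, 1, b, 36, 9), (c, u, 1, n, 14, 10), (c, u, 1, n, 14, 9), (c, u, 1, t, 4, 10), (c, u, 1, t, 4, 9), (c, u, 1, w, 26, 10), (c, u, 1, w, 26, 9), (c, u, 1, w, 5, 10), (c, u, 1, w, 5, 9)}
Keep only column(s) E, B, C (2 duplicate(s) eliminated): {(10, c, b), (10, c, n), (10, c, t), (10, c, w), (9, c, b), (9, c, n), (9, c, t), (9, c, w)}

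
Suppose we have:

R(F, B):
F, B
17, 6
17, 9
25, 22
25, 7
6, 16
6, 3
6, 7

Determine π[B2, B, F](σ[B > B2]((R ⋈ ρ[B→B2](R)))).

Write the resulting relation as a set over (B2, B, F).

{(3, 16, 6), (3, 7, 6), (6, 9, 17), (7, 16, 6), (7, 22, 25)}

ρ[B→B2]: schema becomes (F, B2); tuples unchanged.
R ⋈ ρ[B→B2](R) (natural join on F): {(17, 6, 6), (17, 6, 9), (17, 9, 6), (17, 9, 9), (25, 22, 22), (25, 22, 7), (25, 7, 22), (25, 7, 7), (6, 16, 16), (6, 16, 3), (6, 16, 7), (6, 3, 16), (6, 3, 3), (6, 3, 7), (6, 7, 16), (6, 7, 3), (6, 7, 7)}
Apply σ_{B > B2}; surviving tuples: {(17, 9, 6), (25, 22, 7), (6, 16, 3), (6, 16, 7), (6, 7, 3)}
π_{B2, B, F} gives {(3, 16, 6), (3, 7, 6), (6, 9, 17), (7, 16, 6), (7, 22, 25)}.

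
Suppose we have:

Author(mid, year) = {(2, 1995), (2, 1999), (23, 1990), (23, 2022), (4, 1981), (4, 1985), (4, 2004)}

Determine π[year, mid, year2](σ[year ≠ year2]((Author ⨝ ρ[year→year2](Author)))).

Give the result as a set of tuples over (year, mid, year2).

{(1981, 4, 1985), (1981, 4, 2004), (1985, 4, 1981), (1985, 4, 2004), (1990, 23, 2022), (1995, 2, 1999), (1999, 2, 1995), (2004, 4, 1981), (2004, 4, 1985), (2022, 23, 1990)}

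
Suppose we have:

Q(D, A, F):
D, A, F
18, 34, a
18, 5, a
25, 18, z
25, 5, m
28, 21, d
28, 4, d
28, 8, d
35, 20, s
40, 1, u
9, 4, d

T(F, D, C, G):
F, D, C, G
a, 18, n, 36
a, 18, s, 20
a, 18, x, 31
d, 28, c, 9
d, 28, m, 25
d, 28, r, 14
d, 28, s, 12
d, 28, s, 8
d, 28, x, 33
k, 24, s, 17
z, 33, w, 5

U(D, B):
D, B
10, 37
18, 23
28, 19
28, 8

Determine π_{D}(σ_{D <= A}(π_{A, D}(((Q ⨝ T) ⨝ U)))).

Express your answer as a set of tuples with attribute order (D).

{18}

Natural join on D, F: {(18, 34, a, n, 36), (18, 34, a, s, 20), (18, 34, a, x, 31), (18, 5, a, n, 36), (18, 5, a, s, 20), (18, 5, a, x, 31), (28, 21, d, c, 9), (28, 21, d, m, 25), (28, 21, d, r, 14), (28, 21, d, s, 12), (28, 21, d, s, 8), (28, 21, d, x, 33), (28, 4, d, c, 9), (28, 4, d, m, 25), (28, 4, d, r, 14), (28, 4, d, s, 12), (28, 4, d, s, 8), (28, 4, d, x, 33), (28, 8, d, c, 9), (28, 8, d, m, 25), (28, 8, d, r, 14), (28, 8, d, s, 12), (28, 8, d, s, 8), (28, 8, d, x, 33)}
Natural join on D: {(18, 34, a, n, 36, 23), (18, 34, a, s, 20, 23), (18, 34, a, x, 31, 23), (18, 5, a, n, 36, 23), (18, 5, a, s, 20, 23), (18, 5, a, x, 31, 23), (28, 21, d, c, 9, 19), (28, 21, d, c, 9, 8), (28, 21, d, m, 25, 19), (28, 21, d, m, 25, 8), (28, 21, d, r, 14, 19), (28, 21, d, r, 14, 8), (28, 21, d, s, 12, 19), (28, 21, d, s, 12, 8), (28, 21, d, s, 8, 19), (28, 21, d, s, 8, 8), (28, 21, d, x, 33, 19), (28, 21, d, x, 33, 8), (28, 4, d, c, 9, 19), (28, 4, d, c, 9, 8), (28, 4, d, m, 25, 19), (28, 4, d, m, 25, 8), (28, 4, d, r, 14, 19), (28, 4, d, r, 14, 8), (28, 4, d, s, 12, 19), (28, 4, d, s, 12, 8), (28, 4, d, s, 8, 19), (28, 4, d, s, 8, 8), (28, 4, d, x, 33, 19), (28, 4, d, x, 33, 8), (28, 8, d, c, 9, 19), (28, 8, d, c, 9, 8), (28, 8, d, m, 25, 19), (28, 8, d, m, 25, 8), (28, 8, d, r, 14, 19), (28, 8, d, r, 14, 8), (28, 8, d, s, 12, 19), (28, 8, d, s, 12, 8), (28, 8, d, s, 8, 19), (28, 8, d, s, 8, 8), (28, 8, d, x, 33, 19), (28, 8, d, x, 33, 8)}
Keep only column(s) A, D (37 duplicate(s) eliminated): {(21, 28), (34, 18), (4, 28), (5, 18), (8, 28)}
Filtering on D <= A leaves {(34, 18)}.
Keep only column(s) D: {18}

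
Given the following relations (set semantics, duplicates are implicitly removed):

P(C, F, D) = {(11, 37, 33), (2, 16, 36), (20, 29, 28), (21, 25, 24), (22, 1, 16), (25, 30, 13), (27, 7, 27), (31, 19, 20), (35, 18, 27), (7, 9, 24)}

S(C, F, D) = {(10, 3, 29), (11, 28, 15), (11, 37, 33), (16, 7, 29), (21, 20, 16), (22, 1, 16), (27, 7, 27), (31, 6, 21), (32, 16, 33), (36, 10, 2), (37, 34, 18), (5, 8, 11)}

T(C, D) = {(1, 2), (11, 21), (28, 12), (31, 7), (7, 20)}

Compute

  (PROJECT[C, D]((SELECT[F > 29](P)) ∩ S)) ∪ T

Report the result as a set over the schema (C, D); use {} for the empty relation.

Selection F > 29: {(11, 37, 33), (25, 30, 13)}
Set intersection of the two operands is {(11, 37, 33)}.
π_{C, D} gives {(11, 33)}.
Set union of the two operands is {(1, 2), (11, 21), (11, 33), (28, 12), (31, 7), (7, 20)}.

{(1, 2), (11, 21), (11, 33), (28, 12), (31, 7), (7, 20)}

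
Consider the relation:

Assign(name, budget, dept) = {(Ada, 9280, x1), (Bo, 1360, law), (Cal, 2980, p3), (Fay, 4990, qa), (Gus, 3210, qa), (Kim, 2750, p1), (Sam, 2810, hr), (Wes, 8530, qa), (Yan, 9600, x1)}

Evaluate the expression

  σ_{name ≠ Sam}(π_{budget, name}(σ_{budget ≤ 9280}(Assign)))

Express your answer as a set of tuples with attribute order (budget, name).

Selection budget ≤ 9280: {(Ada, 9280, x1), (Bo, 1360, law), (Cal, 2980, p3), (Fay, 4990, qa), (Gus, 3210, qa), (Kim, 2750, p1), (Sam, 2810, hr), (Wes, 8530, qa)}
Projecting to budget, name: {(1360, Bo), (2750, Kim), (2810, Sam), (2980, Cal), (3210, Gus), (4990, Fay), (8530, Wes), (9280, Ada)}
Selection name ≠ Sam: {(1360, Bo), (2750, Kim), (2980, Cal), (3210, Gus), (4990, Fay), (8530, Wes), (9280, Ada)}

{(1360, Bo), (2750, Kim), (2980, Cal), (3210, Gus), (4990, Fay), (8530, Wes), (9280, Ada)}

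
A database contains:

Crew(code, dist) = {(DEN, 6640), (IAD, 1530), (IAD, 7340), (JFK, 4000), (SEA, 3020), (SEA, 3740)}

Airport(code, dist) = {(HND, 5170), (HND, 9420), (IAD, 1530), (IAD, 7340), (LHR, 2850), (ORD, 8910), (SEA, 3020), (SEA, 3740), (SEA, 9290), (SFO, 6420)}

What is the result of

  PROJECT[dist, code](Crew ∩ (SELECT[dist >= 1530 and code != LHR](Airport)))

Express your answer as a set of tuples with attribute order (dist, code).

Selection dist >= 1530 and code != LHR: {(HND, 5170), (HND, 9420), (IAD, 1530), (IAD, 7340), (ORD, 8910), (SEA, 3020), (SEA, 3740), (SEA, 9290), (SFO, 6420)}
Taking the intersection: {(IAD, 1530), (IAD, 7340), (SEA, 3020), (SEA, 3740)}
π_{dist, code} gives {(1530, IAD), (3020, SEA), (3740, SEA), (7340, IAD)}.

{(1530, IAD), (3020, SEA), (3740, SEA), (7340, IAD)}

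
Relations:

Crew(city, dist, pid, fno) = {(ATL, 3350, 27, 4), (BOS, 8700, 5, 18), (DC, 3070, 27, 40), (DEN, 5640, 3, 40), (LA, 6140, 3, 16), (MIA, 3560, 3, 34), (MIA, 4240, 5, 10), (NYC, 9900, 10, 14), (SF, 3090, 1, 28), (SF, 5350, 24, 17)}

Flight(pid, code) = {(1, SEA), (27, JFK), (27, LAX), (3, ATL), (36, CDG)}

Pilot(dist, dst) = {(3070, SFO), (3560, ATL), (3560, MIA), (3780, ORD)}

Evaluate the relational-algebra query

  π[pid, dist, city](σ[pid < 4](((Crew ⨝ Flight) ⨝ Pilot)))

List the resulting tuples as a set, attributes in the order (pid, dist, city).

{(3, 3560, MIA)}

Crew ⋈ Flight (natural join on pid): {(ATL, 3350, 27, 4, JFK), (ATL, 3350, 27, 4, LAX), (DC, 3070, 27, 40, JFK), (DC, 3070, 27, 40, LAX), (DEN, 5640, 3, 40, ATL), (LA, 6140, 3, 16, ATL), (MIA, 3560, 3, 34, ATL), (SF, 3090, 1, 28, SEA)}
(Crew ⨝ Flight) ⋈ Pilot (natural join on dist): {(DC, 3070, 27, 40, JFK, SFO), (DC, 3070, 27, 40, LAX, SFO), (MIA, 3560, 3, 34, ATL, ATL), (MIA, 3560, 3, 34, ATL, MIA)}
Filtering on pid < 4 leaves {(MIA, 3560, 3, 34, ATL, ATL), (MIA, 3560, 3, 34, ATL, MIA)}.
π[pid, dist, city]: project onto (pid, dist, city) (1 duplicate(s) eliminated) → {(3, 3560, MIA)}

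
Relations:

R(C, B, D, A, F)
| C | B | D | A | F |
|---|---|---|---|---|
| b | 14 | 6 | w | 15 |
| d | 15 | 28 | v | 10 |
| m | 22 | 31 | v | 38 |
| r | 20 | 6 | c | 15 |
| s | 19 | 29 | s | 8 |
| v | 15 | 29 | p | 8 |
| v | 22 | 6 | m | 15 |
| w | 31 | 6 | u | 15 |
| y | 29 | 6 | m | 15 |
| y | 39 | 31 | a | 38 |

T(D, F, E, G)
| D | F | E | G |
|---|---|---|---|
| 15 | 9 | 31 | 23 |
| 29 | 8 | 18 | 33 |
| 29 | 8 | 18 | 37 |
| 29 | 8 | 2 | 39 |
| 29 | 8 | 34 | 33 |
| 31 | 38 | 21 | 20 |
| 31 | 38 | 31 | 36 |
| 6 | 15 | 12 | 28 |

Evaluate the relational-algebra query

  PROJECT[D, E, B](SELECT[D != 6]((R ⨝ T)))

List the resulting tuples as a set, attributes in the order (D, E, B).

{(29, 18, 15), (29, 18, 19), (29, 2, 15), (29, 2, 19), (29, 34, 15), (29, 34, 19), (31, 21, 22), (31, 21, 39), (31, 31, 22), (31, 31, 39)}

Natural join on D, F: {(b, 14, 6, w, 15, 12, 28), (m, 22, 31, v, 38, 21, 20), (m, 22, 31, v, 38, 31, 36), (r, 20, 6, c, 15, 12, 28), (s, 19, 29, s, 8, 18, 33), (s, 19, 29, s, 8, 18, 37), (s, 19, 29, s, 8, 2, 39), (s, 19, 29, s, 8, 34, 33), (v, 15, 29, p, 8, 18, 33), (v, 15, 29, p, 8, 18, 37), (v, 15, 29, p, 8, 2, 39), (v, 15, 29, p, 8, 34, 33), (v, 22, 6, m, 15, 12, 28), (w, 31, 6, u, 15, 12, 28), (y, 29, 6, m, 15, 12, 28), (y, 39, 31, a, 38, 21, 20), (y, 39, 31, a, 38, 31, 36)}
Filtering on D != 6 leaves {(m, 22, 31, v, 38, 21, 20), (m, 22, 31, v, 38, 31, 36), (s, 19, 29, s, 8, 18, 33), (s, 19, 29, s, 8, 18, 37), (s, 19, 29, s, 8, 2, 39), (s, 19, 29, s, 8, 34, 33), (v, 15, 29, p, 8, 18, 33), (v, 15, 29, p, 8, 18, 37), (v, 15, 29, p, 8, 2, 39), (v, 15, 29, p, 8, 34, 33), (y, 39, 31, a, 38, 21, 20), (y, 39, 31, a, 38, 31, 36)}.
π[D, E, B]: project onto (D, E, B) (2 duplicate(s) eliminated) → {(29, 18, 15), (29, 18, 19), (29, 2, 15), (29, 2, 19), (29, 34, 15), (29, 34, 19), (31, 21, 22), (31, 21, 39), (31, 31, 22), (31, 31, 39)}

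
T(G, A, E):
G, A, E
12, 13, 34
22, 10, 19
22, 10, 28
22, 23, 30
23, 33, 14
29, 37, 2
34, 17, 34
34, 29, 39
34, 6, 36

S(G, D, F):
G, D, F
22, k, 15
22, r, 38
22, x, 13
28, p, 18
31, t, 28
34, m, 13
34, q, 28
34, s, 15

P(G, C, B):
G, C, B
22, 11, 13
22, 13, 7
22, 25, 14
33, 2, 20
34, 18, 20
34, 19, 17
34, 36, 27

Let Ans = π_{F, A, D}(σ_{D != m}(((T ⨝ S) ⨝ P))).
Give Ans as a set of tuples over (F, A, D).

{(13, 10, x), (13, 23, x), (15, 10, k), (15, 17, s), (15, 23, k), (15, 29, s), (15, 6, s), (28, 17, q), (28, 29, q), (28, 6, q), (38, 10, r), (38, 23, r)}

Natural join on G: {(22, 10, 19, k, 15), (22, 10, 19, r, 38), (22, 10, 19, x, 13), (22, 10, 28, k, 15), (22, 10, 28, r, 38), (22, 10, 28, x, 13), (22, 23, 30, k, 15), (22, 23, 30, r, 38), (22, 23, 30, x, 13), (34, 17, 34, m, 13), (34, 17, 34, q, 28), (34, 17, 34, s, 15), (34, 29, 39, m, 13), (34, 29, 39, q, 28), (34, 29, 39, s, 15), (34, 6, 36, m, 13), (34, 6, 36, q, 28), (34, 6, 36, s, 15)}
Natural join on G: {(22, 10, 19, k, 15, 11, 13), (22, 10, 19, k, 15, 13, 7), (22, 10, 19, k, 15, 25, 14), (22, 10, 19, r, 38, 11, 13), (22, 10, 19, r, 38, 13, 7), (22, 10, 19, r, 38, 25, 14), (22, 10, 19, x, 13, 11, 13), (22, 10, 19, x, 13, 13, 7), (22, 10, 19, x, 13, 25, 14), (22, 10, 28, k, 15, 11, 13), (22, 10, 28, k, 15, 13, 7), (22, 10, 28, k, 15, 25, 14), (22, 10, 28, r, 38, 11, 13), (22, 10, 28, r, 38, 13, 7), (22, 10, 28, r, 38, 25, 14), (22, 10, 28, x, 13, 11, 13), (22, 10, 28, x, 13, 13, 7), (22, 10, 28, x, 13, 25, 14), (22, 23, 30, k, 15, 11, 13), (22, 23, 30, k, 15, 13, 7), (22, 23, 30, k, 15, 25, 14), (22, 23, 30, r, 38, 11, 13), (22, 23, 30, r, 38, 13, 7), (22, 23, 30, r, 38, 25, 14), (22, 23, 30, x, 13, 11, 13), (22, 23, 30, x, 13, 13, 7), (22, 23, 30, x, 13, 25, 14), (34, 17, 34, m, 13, 18, 20), (34, 17, 34, m, 13, 19, 17), (34, 17, 34, m, 13, 36, 27), (34, 17, 34, q, 28, 18, 20), (34, 17, 34, q, 28, 19, 17), (34, 17, 34, q, 28, 36, 27), (34, 17, 34, s, 15, 18, 20), (34, 17, 34, s, 15, 19, 17), (34, 17, 34, s, 15, 36, 27), (34, 29, 39, m, 13, 18, 20), (34, 29, 39, m, 13, 19, 17), (34, 29, 39, m, 13, 36, 27), (34, 29, 39, q, 28, 18, 20), (34, 29, 39, q, 28, 19, 17), (34, 29, 39, q, 28, 36, 27), (34, 29, 39, s, 15, 18, 20), (34, 29, 39, s, 15, 19, 17), (34, 29, 39, s, 15, 36, 27), (34, 6, 36, m, 13, 18, 20), (34, 6, 36, m, 13, 19, 17), (34, 6, 36, m, 13, 36, 27), (34, 6, 36, q, 28, 18, 20), (34, 6, 36, q, 28, 19, 17), (34, 6, 36, q, 28, 36, 27), (34, 6, 36, s, 15, 18, 20), (34, 6, 36, s, 15, 19, 17), (34, 6, 36, s, 15, 36, 27)}
σ[D != m]: keep tuples satisfying D != m → {(22, 10, 19, k, 15, 11, 13), (22, 10, 19, k, 15, 13, 7), (22, 10, 19, k, 15, 25, 14), (22, 10, 19, r, 38, 11, 13), (22, 10, 19, r, 38, 13, 7), (22, 10, 19, r, 38, 25, 14), (22, 10, 19, x, 13, 11, 13), (22, 10, 19, x, 13, 13, 7), (22, 10, 19, x, 13, 25, 14), (22, 10, 28, k, 15, 11, 13), (22, 10, 28, k, 15, 13, 7), (22, 10, 28, k, 15, 25, 14), (22, 10, 28, r, 38, 11, 13), (22, 10, 28, r, 38, 13, 7), (22, 10, 28, r, 38, 25, 14), (22, 10, 28, x, 13, 11, 13), (22, 10, 28, x, 13, 13, 7), (22, 10, 28, x, 13, 25, 14), (22, 23, 30, k, 15, 11, 13), (22, 23, 30, k, 15, 13, 7), (22, 23, 30, k, 15, 25, 14), (22, 23, 30, r, 38, 11, 13), (22, 23, 30, r, 38, 13, 7), (22, 23, 30, r, 38, 25, 14), (22, 23, 30, x, 13, 11, 13), (22, 23, 30, x, 13, 13, 7), (22, 23, 30, x, 13, 25, 14), (34, 17, 34, q, 28, 18, 20), (34, 17, 34, q, 28, 19, 17), (34, 17, 34, q, 28, 36, 27), (34, 17, 34, s, 15, 18, 20), (34, 17, 34, s, 15, 19, 17), (34, 17, 34, s, 15, 36, 27), (34, 29, 39, q, 28, 18, 20), (34, 29, 39, q, 28, 19, 17), (34, 29, 39, q, 28, 36, 27), (34, 29, 39, s, 15, 18, 20), (34, 29, 39, s, 15, 19, 17), (34, 29, 39, s, 15, 36, 27), (34, 6, 36, q, 28, 18, 20), (34, 6, 36, q, 28, 19, 17), (34, 6, 36, q, 28, 36, 27), (34, 6, 36, s, 15, 18, 20), (34, 6, 36, s, 15, 19, 17), (34, 6, 36, s, 15, 36, 27)}
π_{F, A, D} gives {(13, 10, x), (13, 23, x), (15, 10, k), (15, 17, s), (15, 23, k), (15, 29, s), (15, 6, s), (28, 17, q), (28, 29, q), (28, 6, q), (38, 10, r), (38, 23, r)} (33 duplicate(s) eliminated).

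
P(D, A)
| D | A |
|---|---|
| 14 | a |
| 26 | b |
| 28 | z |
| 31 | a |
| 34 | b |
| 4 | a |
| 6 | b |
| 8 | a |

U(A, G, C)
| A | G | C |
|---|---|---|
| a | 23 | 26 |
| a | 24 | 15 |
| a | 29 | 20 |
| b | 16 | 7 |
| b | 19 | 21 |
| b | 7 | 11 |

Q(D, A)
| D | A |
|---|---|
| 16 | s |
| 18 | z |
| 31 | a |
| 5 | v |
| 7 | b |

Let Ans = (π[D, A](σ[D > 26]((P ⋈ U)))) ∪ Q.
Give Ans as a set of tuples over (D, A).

P ⋈ U (natural join on A): {(14, a, 23, 26), (14, a, 24, 15), (14, a, 29, 20), (26, b, 16, 7), (26, b, 19, 21), (26, b, 7, 11), (31, a, 23, 26), (31, a, 24, 15), (31, a, 29, 20), (34, b, 16, 7), (34, b, 19, 21), (34, b, 7, 11), (4, a, 23, 26), (4, a, 24, 15), (4, a, 29, 20), (6, b, 16, 7), (6, b, 19, 21), (6, b, 7, 11), (8, a, 23, 26), (8, a, 24, 15), (8, a, 29, 20)}
Selection D > 26: {(31, a, 23, 26), (31, a, 24, 15), (31, a, 29, 20), (34, b, 16, 7), (34, b, 19, 21), (34, b, 7, 11)}
π[D, A]: project onto (D, A) (4 duplicate(s) eliminated) → {(31, a), (34, b)}
Union: {(31, a), (34, b)} with {(16, s), (18, z), (31, a), (5, v), (7, b)} → {(16, s), (18, z), (31, a), (34, b), (5, v), (7, b)}

{(16, s), (18, z), (31, a), (34, b), (5, v), (7, b)}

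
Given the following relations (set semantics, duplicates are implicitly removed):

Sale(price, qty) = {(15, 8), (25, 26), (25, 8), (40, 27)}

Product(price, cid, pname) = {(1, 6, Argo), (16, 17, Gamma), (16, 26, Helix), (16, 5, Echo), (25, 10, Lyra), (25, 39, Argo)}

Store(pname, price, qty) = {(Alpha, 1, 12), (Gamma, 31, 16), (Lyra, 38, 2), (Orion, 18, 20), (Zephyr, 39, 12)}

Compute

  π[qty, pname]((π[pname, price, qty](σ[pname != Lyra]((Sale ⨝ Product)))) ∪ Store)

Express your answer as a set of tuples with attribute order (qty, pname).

Sale ⋈ Product (natural join on price): {(25, 26, 10, Lyra), (25, 26, 39, Argo), (25, 8, 10, Lyra), (25, 8, 39, Argo)}
Apply σ_{pname != Lyra}; surviving tuples: {(25, 26, 39, Argo), (25, 8, 39, Argo)}
π[pname, price, qty]: project onto (pname, price, qty) → {(Argo, 25, 26), (Argo, 25, 8)}
Taking the union: {(Alpha, 1, 12), (Argo, 25, 26), (Argo, 25, 8), (Gamma, 31, 16), (Lyra, 38, 2), (Orion, 18, 20), (Zephyr, 39, 12)}
π[qty, pname]: project onto (qty, pname) → {(12, Alpha), (12, Zephyr), (16, Gamma), (2, Lyra), (20, Orion), (26, Argo), (8, Argo)}

{(12, Alpha), (12, Zephyr), (16, Gamma), (2, Lyra), (20, Orion), (26, Argo), (8, Argo)}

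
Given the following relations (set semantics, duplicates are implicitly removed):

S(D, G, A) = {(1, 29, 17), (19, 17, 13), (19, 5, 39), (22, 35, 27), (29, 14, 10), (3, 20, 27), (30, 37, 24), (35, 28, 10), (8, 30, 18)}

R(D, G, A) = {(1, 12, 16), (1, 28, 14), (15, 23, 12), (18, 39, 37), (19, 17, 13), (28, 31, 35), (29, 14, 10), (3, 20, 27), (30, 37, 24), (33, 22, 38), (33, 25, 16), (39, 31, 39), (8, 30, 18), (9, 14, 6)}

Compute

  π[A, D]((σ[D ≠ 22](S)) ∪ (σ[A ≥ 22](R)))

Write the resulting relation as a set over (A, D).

{(10, 29), (10, 35), (13, 19), (17, 1), (18, 8), (24, 30), (27, 3), (35, 28), (37, 18), (38, 33), (39, 19), (39, 39)}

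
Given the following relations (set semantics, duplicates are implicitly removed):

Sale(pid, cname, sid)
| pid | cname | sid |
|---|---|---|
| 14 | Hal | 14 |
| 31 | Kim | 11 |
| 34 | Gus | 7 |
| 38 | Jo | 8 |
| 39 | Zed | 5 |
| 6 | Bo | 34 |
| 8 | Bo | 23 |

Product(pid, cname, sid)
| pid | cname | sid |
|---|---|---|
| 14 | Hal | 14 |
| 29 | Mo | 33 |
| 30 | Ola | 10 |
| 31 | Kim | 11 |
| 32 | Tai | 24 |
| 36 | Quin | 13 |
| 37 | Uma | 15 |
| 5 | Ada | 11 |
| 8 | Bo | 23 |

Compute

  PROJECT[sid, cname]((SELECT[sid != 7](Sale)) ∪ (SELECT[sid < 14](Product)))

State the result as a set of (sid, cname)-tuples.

Filtering on sid != 7 leaves {(14, Hal, 14), (31, Kim, 11), (38, Jo, 8), (39, Zed, 5), (6, Bo, 34), (8, Bo, 23)}.
Filtering on sid < 14 leaves {(30, Ola, 10), (31, Kim, 11), (36, Quin, 13), (5, Ada, 11)}.
Set union of the two operands is {(14, Hal, 14), (30, Ola, 10), (31, Kim, 11), (36, Quin, 13), (38, Jo, 8), (39, Zed, 5), (5, Ada, 11), (6, Bo, 34), (8, Bo, 23)}.
Projecting to sid, cname: {(10, Ola), (11, Ada), (11, Kim), (13, Quin), (14, Hal), (23, Bo), (34, Bo), (5, Zed), (8, Jo)}

{(10, Ola), (11, Ada), (11, Kim), (13, Quin), (14, Hal), (23, Bo), (34, Bo), (5, Zed), (8, Jo)}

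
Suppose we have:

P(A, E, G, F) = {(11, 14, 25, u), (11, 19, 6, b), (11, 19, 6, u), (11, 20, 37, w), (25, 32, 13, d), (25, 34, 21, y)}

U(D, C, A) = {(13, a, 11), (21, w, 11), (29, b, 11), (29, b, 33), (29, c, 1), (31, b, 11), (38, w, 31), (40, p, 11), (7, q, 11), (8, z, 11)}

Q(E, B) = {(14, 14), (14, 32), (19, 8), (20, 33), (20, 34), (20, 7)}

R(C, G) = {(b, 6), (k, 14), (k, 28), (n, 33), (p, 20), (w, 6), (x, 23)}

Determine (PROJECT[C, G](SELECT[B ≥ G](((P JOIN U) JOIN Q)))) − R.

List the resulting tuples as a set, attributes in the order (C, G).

Natural join on A: {(11, 14, 25, u, 13, a), (11, 14, 25, u, 21, w), (11, 14, 25, u, 29, b), (11, 14, 25, u, 31, b), (11, 14, 25, u, 40, p), (11, 14, 25, u, 7, q), (11, 14, 25, u, 8, z), (11, 19, 6, b, 13, a), (11, 19, 6, b, 21, w), (11, 19, 6, b, 29, b), (11, 19, 6, b, 31, b), (11, 19, 6, b, 40, p), (11, 19, 6, b, 7, q), (11, 19, 6, b, 8, z), (11, 19, 6, u, 13, a), (11, 19, 6, u, 21, w), (11, 19, 6, u, 29, b), (11, 19, 6, u, 31, b), (11, 19, 6, u, 40, p), (11, 19, 6, u, 7, q), (11, 19, 6, u, 8, z), (11, 20, 37, w, 13, a), (11, 20, 37, w, 21, w), (11, 20, 37, w, 29, b), (11, 20, 37, w, 31, b), (11, 20, 37, w, 40, p), (11, 20, 37, w, 7, q), (11, 20, 37, w, 8, z)}
Natural join on E: {(11, 14, 25, u, 13, a, 14), (11, 14, 25, u, 13, a, 32), (11, 14, 25, u, 21, w, 14), (11, 14, 25, u, 21, w, 32), (11, 14, 25, u, 29, b, 14), (11, 14, 25, u, 29, b, 32), (11, 14, 25, u, 31, b, 14), (11, 14, 25, u, 31, b, 32), (11, 14, 25, u, 40, p, 14), (11, 14, 25, u, 40, p, 32), (11, 14, 25, u, 7, q, 14), (11, 14, 25, u, 7, q, 32), (11, 14, 25, u, 8, z, 14), (11, 14, 25, u, 8, z, 32), (11, 19, 6, b, 13, a, 8), (11, 19, 6, b, 21, w, 8), (11, 19, 6, b, 29, b, 8), (11, 19, 6, b, 31, b, 8), (11, 19, 6, b, 40, p, 8), (11, 19, 6, b, 7, q, 8), (11, 19, 6, b, 8, z, 8), (11, 19, 6, u, 13, a, 8), (11, 19, 6, u, 21, w, 8), (11, 19, 6, u, 29, b, 8), (11, 19, 6, u, 31, b, 8), (11, 19, 6, u, 40, p, 8), (11, 19, 6, u, 7, q, 8), (11, 19, 6, u, 8, z, 8), (11, 20, 37, w, 13, a, 33), (11, 20, 37, w, 13, a, 34), (11, 20, 37, w, 13, a, 7), (11, 20, 37, w, 21, w, 33), (11, 20, 37, w, 21, w, 34), (11, 20, 37, w, 21, w, 7), (11, 20, 37, w, 29, b, 33), (11, 20, 37, w, 29, b, 34), (11, 20, 37, w, 29, b, 7), (11, 20, 37, w, 31, b, 33), (11, 20, 37, w, 31, b, 34), (11, 20, 37, w, 31, b, 7), (11, 20, 37, w, 40, p, 33), (11, 20, 37, w, 40, p, 34), (11, 20, 37, w, 40, p, 7), (11, 20, 37, w, 7, q, 33), (11, 20, 37, w, 7, q, 34), (11, 20, 37, w, 7, q, 7), (11, 20, 37, w, 8, z, 33), (11, 20, 37, w, 8, z, 34), (11, 20, 37, w, 8, z, 7)}
Filtering on B ≥ G leaves {(11, 14, 25, u, 13, a, 32), (11, 14, 25, u, 21, w, 32), (11, 14, 25, u, 29, b, 32), (11, 14, 25, u, 31, b, 32), (11, 14, 25, u, 40, p, 32), (11, 14, 25, u, 7, q, 32), (11, 14, 25, u, 8, z, 32), (11, 19, 6, b, 13, a, 8), (11, 19, 6, b, 21, w, 8), (11, 19, 6, b, 29, b, 8), (11, 19, 6, b, 31, b, 8), (11, 19, 6, b, 40, p, 8), (11, 19, 6, b, 7, q, 8), (11, 19, 6, b, 8, z, 8), (11, 19, 6, u, 13, a, 8), (11, 19, 6, u, 21, w, 8), (11, 19, 6, u, 29, b, 8), (11, 19, 6, u, 31, b, 8), (11, 19, 6, u, 40, p, 8), (11, 19, 6, u, 7, q, 8), (11, 19, 6, u, 8, z, 8)}.
Projecting to C, G (9 duplicate(s) eliminated): {(a, 25), (a, 6), (b, 25), (b, 6), (p, 25), (p, 6), (q, 25), (q, 6), (w, 25), (w, 6), (z, 25), (z, 6)}
Taking the difference: {(a, 25), (a, 6), (b, 25), (p, 25), (p, 6), (q, 25), (q, 6), (w, 25), (z, 25), (z, 6)}

{(a, 25), (a, 6), (b, 25), (p, 25), (p, 6), (q, 25), (q, 6), (w, 25), (z, 25), (z, 6)}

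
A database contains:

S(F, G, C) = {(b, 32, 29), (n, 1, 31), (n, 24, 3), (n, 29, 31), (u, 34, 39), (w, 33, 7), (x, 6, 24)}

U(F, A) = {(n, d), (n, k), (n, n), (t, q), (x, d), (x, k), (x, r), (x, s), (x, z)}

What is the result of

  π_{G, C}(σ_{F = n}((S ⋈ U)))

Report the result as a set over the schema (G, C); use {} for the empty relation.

{(1, 31), (24, 3), (29, 31)}

S ⋈ U (natural join on F): {(n, 1, 31, d), (n, 1, 31, k), (n, 1, 31, n), (n, 24, 3, d), (n, 24, 3, k), (n, 24, 3, n), (n, 29, 31, d), (n, 29, 31, k), (n, 29, 31, n), (x, 6, 24, d), (x, 6, 24, k), (x, 6, 24, r), (x, 6, 24, s), (x, 6, 24, z)}
σ[F = n]: keep tuples satisfying F = n → {(n, 1, 31, d), (n, 1, 31, k), (n, 1, 31, n), (n, 24, 3, d), (n, 24, 3, k), (n, 24, 3, n), (n, 29, 31, d), (n, 29, 31, k), (n, 29, 31, n)}
π_{G, C} gives {(1, 31), (24, 3), (29, 31)} (6 duplicate(s) eliminated).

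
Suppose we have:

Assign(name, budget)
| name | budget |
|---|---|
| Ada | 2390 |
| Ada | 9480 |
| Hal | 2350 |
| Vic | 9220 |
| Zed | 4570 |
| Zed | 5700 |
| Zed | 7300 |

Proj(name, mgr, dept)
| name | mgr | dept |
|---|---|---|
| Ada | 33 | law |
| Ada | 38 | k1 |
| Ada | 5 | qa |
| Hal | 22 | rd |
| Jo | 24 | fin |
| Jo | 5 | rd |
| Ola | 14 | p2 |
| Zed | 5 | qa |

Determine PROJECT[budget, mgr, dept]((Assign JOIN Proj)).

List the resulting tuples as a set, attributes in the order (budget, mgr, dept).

Assign ⋈ Proj (natural join on name): {(Ada, 2390, 33, law), (Ada, 2390, 38, k1), (Ada, 2390, 5, qa), (Ada, 9480, 33, law), (Ada, 9480, 38, k1), (Ada, 9480, 5, qa), (Hal, 2350, 22, rd), (Zed, 4570, 5, qa), (Zed, 5700, 5, qa), (Zed, 7300, 5, qa)}
Projecting to budget, mgr, dept: {(2350, 22, rd), (2390, 33, law), (2390, 38, k1), (2390, 5, qa), (4570, 5, qa), (5700, 5, qa), (7300, 5, qa), (9480, 33, law), (9480, 38, k1), (9480, 5, qa)}

{(2350, 22, rd), (2390, 33, law), (2390, 38, k1), (2390, 5, qa), (4570, 5, qa), (5700, 5, qa), (7300, 5, qa), (9480, 33, law), (9480, 38, k1), (9480, 5, qa)}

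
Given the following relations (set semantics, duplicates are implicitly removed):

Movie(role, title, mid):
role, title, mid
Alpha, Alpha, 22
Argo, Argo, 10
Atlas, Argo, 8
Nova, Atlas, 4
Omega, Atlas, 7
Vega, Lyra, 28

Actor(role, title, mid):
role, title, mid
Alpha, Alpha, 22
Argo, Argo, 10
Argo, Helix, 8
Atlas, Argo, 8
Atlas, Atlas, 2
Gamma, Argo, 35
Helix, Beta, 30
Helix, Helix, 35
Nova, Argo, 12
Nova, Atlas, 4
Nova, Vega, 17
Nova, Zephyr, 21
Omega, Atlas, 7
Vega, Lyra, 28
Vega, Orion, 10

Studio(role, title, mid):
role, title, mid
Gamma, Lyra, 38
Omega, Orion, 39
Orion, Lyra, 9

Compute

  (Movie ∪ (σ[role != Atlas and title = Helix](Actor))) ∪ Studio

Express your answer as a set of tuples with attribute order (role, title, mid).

{(Alpha, Alpha, 22), (Argo, Argo, 10), (Argo, Helix, 8), (Atlas, Argo, 8), (Gamma, Lyra, 38), (Helix, Helix, 35), (Nova, Atlas, 4), (Omega, Atlas, 7), (Omega, Orion, 39), (Orion, Lyra, 9), (Vega, Lyra, 28)}

σ[role != Atlas and title = Helix]: keep tuples satisfying role != Atlas and title = Helix → {(Argo, Helix, 8), (Helix, Helix, 35)}
Union: {(Alpha, Alpha, 22), (Argo, Argo, 10), (Atlas, Argo, 8), (Nova, Atlas, 4), (Omega, Atlas, 7), (Vega, Lyra, 28)} with {(Argo, Helix, 8), (Helix, Helix, 35)} → {(Alpha, Alpha, 22), (Argo, Argo, 10), (Argo, Helix, 8), (Atlas, Argo, 8), (Helix, Helix, 35), (Nova, Atlas, 4), (Omega, Atlas, 7), (Vega, Lyra, 28)}
Union: {(Alpha, Alpha, 22), (Argo, Argo, 10), (Argo, Helix, 8), (Atlas, Argo, 8), (Helix, Helix, 35), (Nova, Atlas, 4), (Omega, Atlas, 7), (Vega, Lyra, 28)} with {(Gamma, Lyra, 38), (Omega, Orion, 39), (Orion, Lyra, 9)} → {(Alpha, Alpha, 22), (Argo, Argo, 10), (Argo, Helix, 8), (Atlas, Argo, 8), (Gamma, Lyra, 38), (Helix, Helix, 35), (Nova, Atlas, 4), (Omega, Atlas, 7), (Omega, Orion, 39), (Orion, Lyra, 9), (Vega, Lyra, 28)}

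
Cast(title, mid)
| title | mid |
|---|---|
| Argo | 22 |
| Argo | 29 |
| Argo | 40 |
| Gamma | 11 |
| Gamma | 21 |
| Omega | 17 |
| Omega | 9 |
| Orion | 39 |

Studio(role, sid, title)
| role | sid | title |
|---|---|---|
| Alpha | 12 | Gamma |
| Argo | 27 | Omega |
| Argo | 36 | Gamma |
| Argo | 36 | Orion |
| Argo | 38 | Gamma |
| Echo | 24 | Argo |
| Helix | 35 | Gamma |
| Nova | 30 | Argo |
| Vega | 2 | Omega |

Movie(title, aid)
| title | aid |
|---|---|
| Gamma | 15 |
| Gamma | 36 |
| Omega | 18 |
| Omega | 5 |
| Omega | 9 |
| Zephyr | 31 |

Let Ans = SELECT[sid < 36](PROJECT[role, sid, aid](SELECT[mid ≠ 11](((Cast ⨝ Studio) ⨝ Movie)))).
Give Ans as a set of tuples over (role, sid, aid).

{(Alpha, 12, 15), (Alpha, 12, 36), (Argo, 27, 18), (Argo, 27, 5), (Argo, 27, 9), (Helix, 35, 15), (Helix, 35, 36), (Vega, 2, 18), (Vega, 2, 5), (Vega, 2, 9)}

Joining Cast and Studio on title yields {(Argo, 22, Echo, 24), (Argo, 22, Nova, 30), (Argo, 29, Echo, 24), (Argo, 29, Nova, 30), (Argo, 40, Echo, 24), (Argo, 40, Nova, 30), (Gamma, 11, Alpha, 12), (Gamma, 11, Argo, 36), (Gamma, 11, Argo, 38), (Gamma, 11, Helix, 35), (Gamma, 21, Alpha, 12), (Gamma, 21, Argo, 36), (Gamma, 21, Argo, 38), (Gamma, 21, Helix, 35), (Omega, 17, Argo, 27), (Omega, 17, Vega, 2), (Omega, 9, Argo, 27), (Omega, 9, Vega, 2), (Orion, 39, Argo, 36)}.
Joining (Cast ⨝ Studio) and Movie on title yields {(Gamma, 11, Alpha, 12, 15), (Gamma, 11, Alpha, 12, 36), (Gamma, 11, Argo, 36, 15), (Gamma, 11, Argo, 36, 36), (Gamma, 11, Argo, 38, 15), (Gamma, 11, Argo, 38, 36), (Gamma, 11, Helix, 35, 15), (Gamma, 11, Helix, 35, 36), (Gamma, 21, Alpha, 12, 15), (Gamma, 21, Alpha, 12, 36), (Gamma, 21, Argo, 36, 15), (Gamma, 21, Argo, 36, 36), (Gamma, 21, Argo, 38, 15), (Gamma, 21, Argo, 38, 36), (Gamma, 21, Helix, 35, 15), (Gamma, 21, Helix, 35, 36), (Omega, 17, Argo, 27, 18), (Omega, 17, Argo, 27, 5), (Omega, 17, Argo, 27, 9), (Omega, 17, Vega, 2, 18), (Omega, 17, Vega, 2, 5), (Omega, 17, Vega, 2, 9), (Omega, 9, Argo, 27, 18), (Omega, 9, Argo, 27, 5), (Omega, 9, Argo, 27, 9), (Omega, 9, Vega, 2, 18), (Omega, 9, Vega, 2, 5), (Omega, 9, Vega, 2, 9)}.
Apply σ_{mid ≠ 11}; surviving tuples: {(Gamma, 21, Alpha, 12, 15), (Gamma, 21, Alpha, 12, 36), (Gamma, 21, Argo, 36, 15), (Gamma, 21, Argo, 36, 36), (Gamma, 21, Argo, 38, 15), (Gamma, 21, Argo, 38, 36), (Gamma, 21, Helix, 35, 15), (Gamma, 21, Helix, 35, 36), (Omega, 17, Argo, 27, 18), (Omega, 17, Argo, 27, 5), (Omega, 17, Argo, 27, 9), (Omega, 17, Vega, 2, 18), (Omega, 17, Vega, 2, 5), (Omega, 17, Vega, 2, 9), (Omega, 9, Argo, 27, 18), (Omega, 9, Argo, 27, 5), (Omega, 9, Argo, 27, 9), (Omega, 9, Vega, 2, 18), (Omega, 9, Vega, 2, 5), (Omega, 9, Vega, 2, 9)}
Keep only column(s) role, sid, aid (6 duplicate(s) eliminated): {(Alpha, 12, 15), (Alpha, 12, 36), (Argo, 27, 18), (Argo, 27, 5), (Argo, 27, 9), (Argo, 36, 15), (Argo, 36, 36), (Argo, 38, 15), (Argo, 38, 36), (Helix, 35, 15), (Helix, 35, 36), (Vega, 2, 18), (Vega, 2, 5), (Vega, 2, 9)}
Apply σ_{sid < 36}; surviving tuples: {(Alpha, 12, 15), (Alpha, 12, 36), (Argo, 27, 18), (Argo, 27, 5), (Argo, 27, 9), (Helix, 35, 15), (Helix, 35, 36), (Vega, 2, 18), (Vega, 2, 5), (Vega, 2, 9)}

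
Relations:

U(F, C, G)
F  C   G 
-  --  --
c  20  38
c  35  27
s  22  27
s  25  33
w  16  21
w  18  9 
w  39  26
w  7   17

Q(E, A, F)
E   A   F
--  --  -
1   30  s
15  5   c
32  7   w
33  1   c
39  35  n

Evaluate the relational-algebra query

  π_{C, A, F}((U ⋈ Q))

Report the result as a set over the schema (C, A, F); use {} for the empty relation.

U ⋈ Q (natural join on F): {(c, 20, 38, 15, 5), (c, 20, 38, 33, 1), (c, 35, 27, 15, 5), (c, 35, 27, 33, 1), (s, 22, 27, 1, 30), (s, 25, 33, 1, 30), (w, 16, 21, 32, 7), (w, 18, 9, 32, 7), (w, 39, 26, 32, 7), (w, 7, 17, 32, 7)}
π_{C, A, F} gives {(16, 7, w), (18, 7, w), (20, 1, c), (20, 5, c), (22, 30, s), (25, 30, s), (35, 1, c), (35, 5, c), (39, 7, w), (7, 7, w)}.

{(16, 7, w), (18, 7, w), (20, 1, c), (20, 5, c), (22, 30, s), (25, 30, s), (35, 1, c), (35, 5, c), (39, 7, w), (7, 7, w)}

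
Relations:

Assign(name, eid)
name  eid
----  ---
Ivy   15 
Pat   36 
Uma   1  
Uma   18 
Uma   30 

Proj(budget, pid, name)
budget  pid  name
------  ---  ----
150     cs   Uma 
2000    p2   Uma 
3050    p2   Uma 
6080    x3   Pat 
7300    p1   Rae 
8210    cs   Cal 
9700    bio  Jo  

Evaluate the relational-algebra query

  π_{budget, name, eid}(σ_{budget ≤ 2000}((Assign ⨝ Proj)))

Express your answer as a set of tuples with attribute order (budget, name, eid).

{(150, Uma, 1), (150, Uma, 18), (150, Uma, 30), (2000, Uma, 1), (2000, Uma, 18), (2000, Uma, 30)}

Natural join on name: {(Pat, 36, 6080, x3), (Uma, 1, 150, cs), (Uma, 1, 2000, p2), (Uma, 1, 3050, p2), (Uma, 18, 150, cs), (Uma, 18, 2000, p2), (Uma, 18, 3050, p2), (Uma, 30, 150, cs), (Uma, 30, 2000, p2), (Uma, 30, 3050, p2)}
Filtering on budget ≤ 2000 leaves {(Uma, 1, 150, cs), (Uma, 1, 2000, p2), (Uma, 18, 150, cs), (Uma, 18, 2000, p2), (Uma, 30, 150, cs), (Uma, 30, 2000, p2)}.
Projecting to budget, name, eid: {(150, Uma, 1), (150, Uma, 18), (150, Uma, 30), (2000, Uma, 1), (2000, Uma, 18), (2000, Uma, 30)}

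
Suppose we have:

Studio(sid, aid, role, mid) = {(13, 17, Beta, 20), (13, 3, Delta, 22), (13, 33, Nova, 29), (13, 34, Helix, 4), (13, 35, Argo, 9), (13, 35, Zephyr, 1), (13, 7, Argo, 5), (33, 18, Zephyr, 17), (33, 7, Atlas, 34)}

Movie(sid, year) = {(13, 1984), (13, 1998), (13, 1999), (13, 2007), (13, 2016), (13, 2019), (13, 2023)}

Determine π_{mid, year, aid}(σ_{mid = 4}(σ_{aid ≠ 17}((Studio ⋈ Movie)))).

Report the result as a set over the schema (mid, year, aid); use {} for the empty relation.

Studio ⋈ Movie (natural join on sid): {(13, 17, Beta, 20, 1984), (13, 17, Beta, 20, 1998), (13, 17, Beta, 20, 1999), (13, 17, Beta, 20, 2007), (13, 17, Beta, 20, 2016), (13, 17, Beta, 20, 2019), (13, 17, Beta, 20, 2023), (13, 3, Delta, 22, 1984), (13, 3, Delta, 22, 1998), (13, 3, Delta, 22, 1999), (13, 3, Delta, 22, 2007), (13, 3, Delta, 22, 2016), (13, 3, Delta, 22, 2019), (13, 3, Delta, 22, 2023), (13, 33, Nova, 29, 1984), (13, 33, Nova, 29, 1998), (13, 33, Nova, 29, 1999), (13, 33, Nova, 29, 2007), (13, 33, Nova, 29, 2016), (13, 33, Nova, 29, 2019), (13, 33, Nova, 29, 2023), (13, 34, Helix, 4, 1984), (13, 34, Helix, 4, 1998), (13, 34, Helix, 4, 1999), (13, 34, Helix, 4, 2007), (13, 34, Helix, 4, 2016), (13, 34, Helix, 4, 2019), (13, 34, Helix, 4, 2023), (13, 35, Argo, 9, 1984), (13, 35, Argo, 9, 1998), (13, 35, Argo, 9, 1999), (13, 35, Argo, 9, 2007), (13, 35, Argo, 9, 2016), (13, 35, Argo, 9, 2019), (13, 35, Argo, 9, 2023), (13, 35, Zephyr, 1, 1984), (13, 35, Zephyr, 1, 1998), (13, 35, Zephyr, 1, 1999), (13, 35, Zephyr, 1, 2007), (13, 35, Zephyr, 1, 2016), (13, 35, Zephyr, 1, 2019), (13, 35, Zephyr, 1, 2023), (13, 7, Argo, 5, 1984), (13, 7, Argo, 5, 1998), (13, 7, Argo, 5, 1999), (13, 7, Argo, 5, 2007), (13, 7, Argo, 5, 2016), (13, 7, Argo, 5, 2019), (13, 7, Argo, 5, 2023)}
Filtering on aid ≠ 17 leaves {(13, 3, Delta, 22, 1984), (13, 3, Delta, 22, 1998), (13, 3, Delta, 22, 1999), (13, 3, Delta, 22, 2007), (13, 3, Delta, 22, 2016), (13, 3, Delta, 22, 2019), (13, 3, Delta, 22, 2023), (13, 33, Nova, 29, 1984), (13, 33, Nova, 29, 1998), (13, 33, Nova, 29, 1999), (13, 33, Nova, 29, 2007), (13, 33, Nova, 29, 2016), (13, 33, Nova, 29, 2019), (13, 33, Nova, 29, 2023), (13, 34, Helix, 4, 1984), (13, 34, Helix, 4, 1998), (13, 34, Helix, 4, 1999), (13, 34, Helix, 4, 2007), (13, 34, Helix, 4, 2016), (13, 34, Helix, 4, 2019), (13, 34, Helix, 4, 2023), (13, 35, Argo, 9, 1984), (13, 35, Argo, 9, 1998), (13, 35, Argo, 9, 1999), (13, 35, Argo, 9, 2007), (13, 35, Argo, 9, 2016), (13, 35, Argo, 9, 2019), (13, 35, Argo, 9, 2023), (13, 35, Zephyr, 1, 1984), (13, 35, Zephyr, 1, 1998), (13, 35, Zephyr, 1, 1999), (13, 35, Zephyr, 1, 2007), (13, 35, Zephyr, 1, 2016), (13, 35, Zephyr, 1, 2019), (13, 35, Zephyr, 1, 2023), (13, 7, Argo, 5, 1984), (13, 7, Argo, 5, 1998), (13, 7, Argo, 5, 1999), (13, 7, Argo, 5, 2007), (13, 7, Argo, 5, 2016), (13, 7, Argo, 5, 2019), (13, 7, Argo, 5, 2023)}.
Filtering on mid = 4 leaves {(13, 34, Helix, 4, 1984), (13, 34, Helix, 4, 1998), (13, 34, Helix, 4, 1999), (13, 34, Helix, 4, 2007), (13, 34, Helix, 4, 2016), (13, 34, Helix, 4, 2019), (13, 34, Helix, 4, 2023)}.
Keep only column(s) mid, year, aid: {(4, 1984, 34), (4, 1998, 34), (4, 1999, 34), (4, 2007, 34), (4, 2016, 34), (4, 2019, 34), (4, 2023, 34)}

{(4, 1984, 34), (4, 1998, 34), (4, 1999, 34), (4, 2007, 34), (4, 2016, 34), (4, 2019, 34), (4, 2023, 34)}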